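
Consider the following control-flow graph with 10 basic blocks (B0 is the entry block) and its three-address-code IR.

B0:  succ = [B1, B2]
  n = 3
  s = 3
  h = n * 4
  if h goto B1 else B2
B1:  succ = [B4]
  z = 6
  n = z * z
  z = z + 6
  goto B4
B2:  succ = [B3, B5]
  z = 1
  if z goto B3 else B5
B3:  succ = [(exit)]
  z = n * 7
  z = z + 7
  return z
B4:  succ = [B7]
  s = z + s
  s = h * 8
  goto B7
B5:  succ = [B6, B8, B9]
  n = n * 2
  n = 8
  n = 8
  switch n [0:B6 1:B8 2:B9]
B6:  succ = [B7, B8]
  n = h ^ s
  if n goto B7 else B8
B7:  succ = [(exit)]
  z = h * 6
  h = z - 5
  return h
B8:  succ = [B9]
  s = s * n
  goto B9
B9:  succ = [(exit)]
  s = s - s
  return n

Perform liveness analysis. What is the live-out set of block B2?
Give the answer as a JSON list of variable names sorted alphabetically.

Answer: ["h", "n", "s"]

Analysis:
Per-block:
  B0: def={h,n,s} ue=∅
  B1: def={n,z} ue=∅
  B2: def={z} ue=∅
  B3: def={z} ue={n}
  B4: def={s} ue={h,s,z}
  B5: def={n} ue={n}
  B6: def={n} ue={h,s}
  B7: def={h,z} ue={h}
  B8: def={s} ue={n,s}
  B9: def={s} ue={n,s}

Live sets:
  live B0: ∅→{h,n,s}
  live B1: {h,s}→{h,s,z}
  live B2: {h,n,s}→{h,n,s}
  live B3: {n}→∅
  live B4: {h,s,z}→{h}
  live B5: {h,n,s}→{h,n,s}
  live B6: {h,s}→{h,n,s}
  live B7: {h}→∅
  live B8: {n,s}→{n,s}
  live B9: {n,s}→∅

live-out(B2) = ["h", "n", "s"]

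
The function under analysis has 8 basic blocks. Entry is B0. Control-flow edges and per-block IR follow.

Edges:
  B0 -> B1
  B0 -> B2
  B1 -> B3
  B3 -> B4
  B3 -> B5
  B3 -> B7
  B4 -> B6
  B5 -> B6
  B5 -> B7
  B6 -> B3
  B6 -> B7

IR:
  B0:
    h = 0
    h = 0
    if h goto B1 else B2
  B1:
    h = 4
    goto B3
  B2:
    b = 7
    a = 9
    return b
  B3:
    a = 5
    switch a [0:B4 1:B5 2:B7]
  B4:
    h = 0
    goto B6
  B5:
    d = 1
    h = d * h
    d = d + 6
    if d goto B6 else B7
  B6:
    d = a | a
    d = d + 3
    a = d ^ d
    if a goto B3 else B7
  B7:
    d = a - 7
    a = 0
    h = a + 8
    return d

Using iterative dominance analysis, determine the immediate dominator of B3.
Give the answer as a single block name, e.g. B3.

Answer: B1

Derivation:
idom tree: B1←B0 B2←B0 B3←B1 B4←B3 B5←B3 B6←B3 B7←B3
Dom at joins:
  B3: preds {B1,B6}: {B0,B1} ∩ {B0,B1,B3,B6} = {B0,B1}; idom=B1
  B6: preds {B4,B5}: {B0,B1,B3,B4} ∩ {B0,B1,B3,B5} = {B0,B1,B3}; idom=B3
  B7: preds {B3,B5,B6}: {B0,B1,B3} ∩ {B0,B1,B3,B5} ∩ {B0,B1,B3,B6} = {B0,B1,B3}; idom=B3

idom(B3) = B1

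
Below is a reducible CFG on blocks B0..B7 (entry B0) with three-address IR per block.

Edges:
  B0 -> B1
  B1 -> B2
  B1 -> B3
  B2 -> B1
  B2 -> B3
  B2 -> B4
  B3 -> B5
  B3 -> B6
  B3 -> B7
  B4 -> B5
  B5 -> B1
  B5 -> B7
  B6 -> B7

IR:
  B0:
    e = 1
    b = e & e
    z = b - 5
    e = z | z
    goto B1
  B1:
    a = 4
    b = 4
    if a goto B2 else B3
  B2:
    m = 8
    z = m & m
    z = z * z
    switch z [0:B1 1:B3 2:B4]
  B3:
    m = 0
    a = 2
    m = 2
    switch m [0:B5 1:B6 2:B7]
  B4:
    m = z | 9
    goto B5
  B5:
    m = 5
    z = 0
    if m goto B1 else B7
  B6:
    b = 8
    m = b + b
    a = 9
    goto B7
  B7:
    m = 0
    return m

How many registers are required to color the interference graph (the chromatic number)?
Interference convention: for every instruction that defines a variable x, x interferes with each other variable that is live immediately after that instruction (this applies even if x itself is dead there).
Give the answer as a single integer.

Block summaries:
  B0: {b,e,z} / ∅
  B1: {a,b} / ∅
  B2: {m,z} / ∅
  B3: {a,m} / ∅
  B4: {m} / {z}
  B5: {m,z} / ∅
  B6: {a,b,m} / ∅
  B7: {m} / ∅

Live sets:
  B0 li=∅ lo=∅
  B1 li=∅ lo=∅
  B2 li=∅ lo={z}
  B3 li=∅ lo=∅
  B4 li={z} lo=∅
  B5 li=∅ lo=∅
  B6 li=∅ lo=∅
  B7 li=∅ lo=∅

Conflict graph:
  a: {b}
  b: {a}
  e: ∅
  m: {z}
  z: {m}

Chromatic number:
  clique {a,b} ⇒ need ≥ 2
  2-colouring: r0={a,e,m}  r1={b,z}
  χ = 2

Answer: 2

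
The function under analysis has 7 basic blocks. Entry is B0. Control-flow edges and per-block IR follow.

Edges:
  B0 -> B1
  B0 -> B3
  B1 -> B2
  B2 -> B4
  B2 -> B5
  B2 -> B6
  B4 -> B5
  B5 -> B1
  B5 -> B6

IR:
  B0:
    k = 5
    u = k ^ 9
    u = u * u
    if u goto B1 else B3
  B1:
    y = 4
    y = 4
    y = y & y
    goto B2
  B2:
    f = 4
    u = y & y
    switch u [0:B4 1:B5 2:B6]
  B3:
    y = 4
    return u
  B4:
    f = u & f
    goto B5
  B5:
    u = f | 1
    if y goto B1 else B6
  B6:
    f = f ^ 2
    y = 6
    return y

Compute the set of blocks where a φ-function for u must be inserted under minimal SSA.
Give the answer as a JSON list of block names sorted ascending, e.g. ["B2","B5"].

Answer: ["B1", "B6"]

Working:
idom tree: B1←B0 B2←B1 B3←B0 B4←B2 B5←B2 B6←B2
Dom∩ at merges:
  B1: preds {B0,B5}: {B0} ∩ {B0,B1,B2,B5} = {B0}; idom=B0
  B5: preds {B2,B4}: {B0,B1,B2} ∩ {B0,B1,B2,B4} = {B0,B1,B2}; idom=B2
  B6: preds {B2,B5}: {B0,B1,B2} ∩ {B0,B1,B2,B5} = {B0,B1,B2}; idom=B2

DF derivation:
  join B1 pred B0: · stop@B0
  join B1 pred B5: B5→B2→B1 stop@B0
  join B5 pred B2: · stop@B2
  join B5 pred B4: B4 stop@B2
  join B6 pred B2: · stop@B2
  join B6 pred B5: B5 stop@B2
  B0: DF=∅
  B1: DF={B1}
  B2: DF={B1}
  B3: DF=∅
  B4: DF={B5}
  B5: DF={B1,B6}
  B6: DF=∅

φ for u: defs {B0,B2,B5}
  DF⁺ = {B1,B6}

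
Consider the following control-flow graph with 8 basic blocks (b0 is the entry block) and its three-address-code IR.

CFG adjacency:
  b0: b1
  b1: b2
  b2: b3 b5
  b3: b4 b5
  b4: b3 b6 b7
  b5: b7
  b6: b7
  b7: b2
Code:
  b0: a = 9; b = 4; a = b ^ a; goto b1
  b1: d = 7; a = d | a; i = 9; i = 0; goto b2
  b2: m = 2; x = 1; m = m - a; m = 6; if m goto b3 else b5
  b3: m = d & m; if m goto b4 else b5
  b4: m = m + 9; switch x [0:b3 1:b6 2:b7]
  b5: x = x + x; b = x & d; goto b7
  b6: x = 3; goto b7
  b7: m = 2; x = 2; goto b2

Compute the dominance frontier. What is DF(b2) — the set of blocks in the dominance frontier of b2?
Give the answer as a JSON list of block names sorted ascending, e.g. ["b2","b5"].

idom tree: b1←b0 b2←b1 b3←b2 b4←b3 b5←b2 b6←b4 b7←b2
Dom∩ at merges:
  b2: preds {b1,b7}: {b0,b1} ∩ {b0,b1,b2,b7} = {b0,b1}; idom=b1
  b3: preds {b2,b4}: {b0,b1,b2} ∩ {b0,b1,b2,b3,b4} = {b0,b1,b2}; idom=b2
  b5: preds {b2,b3}: {b0,b1,b2} ∩ {b0,b1,b2,b3} = {b0,b1,b2}; idom=b2
  b7: preds {b4,b5,b6}: {b0,b1,b2,b3,b4} ∩ {b0,b1,b2,b5} ∩ {b0,b1,b2,b3,b4,b6} = {b0,b1,b2}; idom=b2

Frontier:
  b2←b1: walk · to b1
  b2←b7: walk b7→b2 to b1
  b3←b2: walk · to b2
  b3←b4: walk b4→b3 to b2
  b5←b2: walk · to b2
  b5←b3: walk b3 to b2
  b7←b4: walk b4→b3 to b2
  b7←b5: walk b5 to b2
  b7←b6: walk b6→b4→b3 to b2
  DF(b0)=∅
  DF(b1)=∅
  DF(b2)={b2}
  DF(b3)={b3,b5,b7}
  DF(b4)={b3,b7}
  DF(b5)={b7}
  DF(b6)={b7}
  DF(b7)={b2}

DF(b2) = ["b2"]

Answer: ["b2"]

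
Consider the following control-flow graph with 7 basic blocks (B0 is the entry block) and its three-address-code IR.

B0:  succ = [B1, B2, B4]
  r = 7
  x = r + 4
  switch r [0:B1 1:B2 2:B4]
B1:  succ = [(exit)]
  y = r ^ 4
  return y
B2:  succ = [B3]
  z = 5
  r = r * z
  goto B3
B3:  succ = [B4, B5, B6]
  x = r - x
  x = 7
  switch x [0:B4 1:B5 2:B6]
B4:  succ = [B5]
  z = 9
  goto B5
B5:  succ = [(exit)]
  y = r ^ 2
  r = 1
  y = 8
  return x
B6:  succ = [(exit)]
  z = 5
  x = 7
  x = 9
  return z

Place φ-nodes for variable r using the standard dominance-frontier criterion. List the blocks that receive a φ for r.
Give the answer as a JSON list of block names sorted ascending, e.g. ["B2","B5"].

idom tree: B1←B0 B2←B0 B3←B2 B4←B0 B5←B0 B6←B3
Dom at joins:
  B4: preds {B0,B3}: {B0} ∩ {B0,B2,B3} = {B0}; idom=B0
  B5: preds {B3,B4}: {B0,B2,B3} ∩ {B0,B4} = {B0}; idom=B0

Frontier:
  B4←B0: walk · to B0
  B4←B3: walk B3→B2 to B0
  B5←B3: walk B3→B2 to B0
  B5←B4: walk B4 to B0
  B0: DF=∅
  B1: DF=∅
  B2: DF={B4,B5}
  B3: DF={B4,B5}
  B4: DF={B5}
  B5: DF=∅
  B6: DF=∅

φ for r: defs {B0,B2,B5}
  DF⁺ = {B4,B5}

Answer: ["B4", "B5"]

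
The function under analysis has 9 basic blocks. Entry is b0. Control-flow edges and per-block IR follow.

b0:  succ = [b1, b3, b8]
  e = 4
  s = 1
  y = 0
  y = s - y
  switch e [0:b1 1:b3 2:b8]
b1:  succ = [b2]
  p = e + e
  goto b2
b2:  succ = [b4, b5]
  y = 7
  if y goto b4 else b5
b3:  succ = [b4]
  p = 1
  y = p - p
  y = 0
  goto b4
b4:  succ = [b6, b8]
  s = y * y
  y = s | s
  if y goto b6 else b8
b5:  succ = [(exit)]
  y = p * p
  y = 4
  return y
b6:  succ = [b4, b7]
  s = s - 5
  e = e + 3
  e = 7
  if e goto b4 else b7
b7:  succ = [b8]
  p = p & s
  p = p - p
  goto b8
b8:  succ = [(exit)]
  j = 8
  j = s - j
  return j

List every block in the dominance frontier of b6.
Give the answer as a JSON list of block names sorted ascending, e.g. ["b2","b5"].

idom tree: b1←b0 b2←b1 b3←b0 b4←b0 b5←b2 b6←b4 b7←b6 b8←b0
Dom∩ at merges:
  b4: preds {b2,b3,b6}: {b0,b1,b2} ∩ {b0,b3} ∩ {b0,b4,b6} = {b0}; idom=b0
  b8: preds {b0,b4,b7}: {b0} ∩ {b0,b4} ∩ {b0,b4,b6,b7} = {b0}; idom=b0

DF derivation:
  b4←b2: walk b2→b1 to b0
  b4←b3: walk b3 to b0
  b4←b6: walk b6→b4 to b0
  b8←b0: walk · to b0
  b8←b4: walk b4 to b0
  b8←b7: walk b7→b6→b4 to b0
  DF(b0)=∅
  DF(b1)={b4}
  DF(b2)={b4}
  DF(b3)={b4}
  DF(b4)={b4,b8}
  DF(b5)=∅
  DF(b6)={b4,b8}
  DF(b7)={b8}
  DF(b8)=∅

DF(b6) = ["b4", "b8"]

Answer: ["b4", "b8"]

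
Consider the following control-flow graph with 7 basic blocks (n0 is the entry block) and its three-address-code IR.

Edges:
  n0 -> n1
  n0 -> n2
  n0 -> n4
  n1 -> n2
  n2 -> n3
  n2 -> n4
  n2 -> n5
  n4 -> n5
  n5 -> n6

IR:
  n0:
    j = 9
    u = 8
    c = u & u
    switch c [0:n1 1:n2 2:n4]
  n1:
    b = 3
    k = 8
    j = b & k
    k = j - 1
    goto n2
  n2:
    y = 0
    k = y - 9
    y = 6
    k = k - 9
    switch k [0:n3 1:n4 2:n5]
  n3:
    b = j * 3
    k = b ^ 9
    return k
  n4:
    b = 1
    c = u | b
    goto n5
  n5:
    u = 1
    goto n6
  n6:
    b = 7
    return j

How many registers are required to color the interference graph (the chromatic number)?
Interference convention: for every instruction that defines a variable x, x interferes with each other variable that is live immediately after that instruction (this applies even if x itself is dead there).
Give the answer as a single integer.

Block summaries:
  n0 def {c,j,u} use ∅
  n1 def {b,j,k} use ∅
  n2 def {k,y} use ∅
  n3 def {b,k} use {j}
  n4 def {b,c} use {u}
  n5 def {u} use ∅
  n6 def {b} use {j}

Backward fixpoint:
  live n0: ∅→{j,u}
  live n1: {u}→{j,u}
  live n2: {j,u}→{j,u}
  live n3: {j}→∅
  live n4: {j,u}→{j}
  live n5: {j}→{j}
  live n6: {j}→∅

Interfere edges:
  b↔{j,k,u}
  c↔{j,u}
  j↔{b,c,k,u,y}
  k↔{b,j,u,y}
  u↔{b,c,j,k,y}
  y↔{j,k,u}

Chromatic number:
  lower bound: {b,j,k,u} mutually conflict ⇒ χ ≥ 4
  assign b→R3 c→R2 j→R0 k→R2 u→R1 y→R3 — no edge inside a register ⇒ χ ≤ 4
  χ = 4

Answer: 4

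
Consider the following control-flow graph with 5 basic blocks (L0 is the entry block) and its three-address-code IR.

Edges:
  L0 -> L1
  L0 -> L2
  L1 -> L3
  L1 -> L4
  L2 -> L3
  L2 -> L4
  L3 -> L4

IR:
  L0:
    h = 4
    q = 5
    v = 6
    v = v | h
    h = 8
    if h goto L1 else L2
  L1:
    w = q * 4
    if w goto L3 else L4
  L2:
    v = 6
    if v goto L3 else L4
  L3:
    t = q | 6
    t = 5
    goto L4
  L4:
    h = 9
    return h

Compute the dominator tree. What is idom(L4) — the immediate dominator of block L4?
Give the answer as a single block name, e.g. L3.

idom tree: L1←L0 L2←L0 L3←L0 L4←L0
Join-block Dom:
  L3: preds {L1,L2}: {L0,L1} ∩ {L0,L2} = {L0}; idom=L0
  L4: preds {L1,L2,L3}: {L0,L1} ∩ {L0,L2} ∩ {L0,L3} = {L0}; idom=L0

idom(L4) = L0

Answer: L0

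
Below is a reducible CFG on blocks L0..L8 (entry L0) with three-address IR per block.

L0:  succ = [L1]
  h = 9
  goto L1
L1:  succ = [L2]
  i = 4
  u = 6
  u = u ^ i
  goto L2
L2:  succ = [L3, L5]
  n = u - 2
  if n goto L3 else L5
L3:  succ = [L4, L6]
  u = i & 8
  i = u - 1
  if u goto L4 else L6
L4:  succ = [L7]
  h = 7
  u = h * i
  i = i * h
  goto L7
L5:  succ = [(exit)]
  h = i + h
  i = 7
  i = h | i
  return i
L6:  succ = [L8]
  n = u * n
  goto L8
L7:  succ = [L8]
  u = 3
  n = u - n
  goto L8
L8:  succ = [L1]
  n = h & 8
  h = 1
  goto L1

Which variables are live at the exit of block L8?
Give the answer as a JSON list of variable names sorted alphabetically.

Answer: ["h"]

Working:
Per-block:
  L0 def {h} use ∅
  L1 def {i,u} use ∅
  L2 def {n} use {u}
  L3 def {i,u} use {i}
  L4 def {h,i,u} use {i}
  L5 def {h,i} use {h,i}
  L6 def {n} use {n,u}
  L7 def {n,u} use {n}
  L8 def {h,n} use {h}

Backward fixpoint:
  L0 li=∅ lo={h}
  L1 li={h} lo={h,i,u}
  L2 li={h,i,u} lo={h,i,n}
  L3 li={h,i,n} lo={h,i,n,u}
  L4 li={i,n} lo={h,n}
  L5 li={h,i} lo=∅
  L6 li={h,n,u} lo={h}
  L7 li={h,n} lo={h}
  L8 li={h} lo={h}

live-out(L8) = ["h"]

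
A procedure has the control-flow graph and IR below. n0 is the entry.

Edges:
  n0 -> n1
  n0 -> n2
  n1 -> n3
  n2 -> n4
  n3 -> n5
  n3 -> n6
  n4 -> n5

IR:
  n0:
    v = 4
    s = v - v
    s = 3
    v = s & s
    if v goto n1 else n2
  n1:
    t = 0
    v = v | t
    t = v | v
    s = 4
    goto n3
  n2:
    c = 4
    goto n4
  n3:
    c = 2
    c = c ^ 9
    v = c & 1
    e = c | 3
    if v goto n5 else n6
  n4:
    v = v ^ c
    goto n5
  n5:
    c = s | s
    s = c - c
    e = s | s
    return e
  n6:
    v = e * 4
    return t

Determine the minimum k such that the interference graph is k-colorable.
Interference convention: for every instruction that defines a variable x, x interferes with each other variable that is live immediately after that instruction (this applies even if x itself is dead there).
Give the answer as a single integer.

Per-block:
  n0: {s,v} / ∅
  n1: {s,t,v} / {v}
  n2: {c} / ∅
  n3: {c,e,v} / ∅
  n4: {v} / {c,v}
  n5: {c,e,s} / {s}
  n6: {v} / {e,t}

Liveness:
  live n0: ∅→{s,v}
  live n1: {v}→{s,t}
  live n2: {s,v}→{c,s,v}
  live n3: {s,t}→{e,s,t}
  live n4: {c,s,v}→{s}
  live n5: {s}→∅
  live n6: {e,t}→∅

Conflict graph:
  c↔{s,t,v}
  e↔{s,t,v}
  s↔{c,e,t,v}
  t↔{c,e,s,v}
  v↔{c,e,s,t}

Chromatic number:
  clique {c,s,t,v} ⇒ need ≥ 4
  assign c→R3 e→R3 s→R0 t→R1 v→R2 — no edge inside a register ⇒ χ ≤ 4
  χ = 4

Answer: 4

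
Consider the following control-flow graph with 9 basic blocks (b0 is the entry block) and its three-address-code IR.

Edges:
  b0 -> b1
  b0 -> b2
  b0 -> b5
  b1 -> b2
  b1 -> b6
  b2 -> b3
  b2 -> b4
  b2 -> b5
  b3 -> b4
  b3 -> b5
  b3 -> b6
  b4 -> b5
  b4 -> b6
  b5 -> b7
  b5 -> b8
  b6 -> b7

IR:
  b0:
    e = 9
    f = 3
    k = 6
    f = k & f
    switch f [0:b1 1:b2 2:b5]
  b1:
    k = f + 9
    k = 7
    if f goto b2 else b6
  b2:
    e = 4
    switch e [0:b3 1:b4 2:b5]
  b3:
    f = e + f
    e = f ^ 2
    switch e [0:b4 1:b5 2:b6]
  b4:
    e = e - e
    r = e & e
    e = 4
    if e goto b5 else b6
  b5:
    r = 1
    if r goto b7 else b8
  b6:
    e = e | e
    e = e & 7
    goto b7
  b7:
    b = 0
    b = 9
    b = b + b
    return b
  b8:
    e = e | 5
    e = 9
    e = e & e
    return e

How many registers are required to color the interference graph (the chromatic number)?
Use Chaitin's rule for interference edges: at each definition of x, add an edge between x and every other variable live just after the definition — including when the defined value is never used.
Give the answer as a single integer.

Answer: 3

Derivation:
Per-block:
  b0: def={e,f,k} ue=∅
  b1: def={k} ue={f}
  b2: def={e} ue=∅
  b3: def={e,f} ue={e,f}
  b4: def={e,r} ue={e}
  b5: def={r} ue=∅
  b6: def={e} ue={e}
  b7: def={b} ue=∅
  b8: def={e} ue={e}

Live sets:
  live b0: ∅→{e,f}
  live b1: {e,f}→{e,f}
  live b2: {f}→{e,f}
  live b3: {e,f}→{e}
  live b4: {e}→{e}
  live b5: {e}→{e}
  live b6: {e}→∅
  live b7: ∅→∅
  live b8: {e}→∅

Interference:
  b↔∅
  e↔{f,k,r}
  f↔{e,k}
  k↔{e,f}
  r↔{e}

Chromatic number:
  {e,f,k} pairwise interfere (3-clique) ⇒ χ ≥ 3
  assign b→c0 e→c0 f→c1 k→c2 r→c1 — no edge inside a register ⇒ χ ≤ 3
  χ = 3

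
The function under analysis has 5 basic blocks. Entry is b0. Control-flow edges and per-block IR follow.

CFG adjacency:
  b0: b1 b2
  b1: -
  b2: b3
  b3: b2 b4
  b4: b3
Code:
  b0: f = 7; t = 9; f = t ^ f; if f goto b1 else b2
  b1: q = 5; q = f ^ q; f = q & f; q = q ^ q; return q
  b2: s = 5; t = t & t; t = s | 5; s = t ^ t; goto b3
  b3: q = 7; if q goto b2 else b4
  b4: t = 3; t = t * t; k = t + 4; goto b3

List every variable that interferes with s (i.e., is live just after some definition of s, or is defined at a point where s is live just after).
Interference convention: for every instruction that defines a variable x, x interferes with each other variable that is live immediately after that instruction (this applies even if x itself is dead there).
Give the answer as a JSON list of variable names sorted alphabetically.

Per-block:
  b0: def={f,t} ue=∅
  b1: def={f,q} ue={f}
  b2: def={s,t} ue={t}
  b3: def={q} ue=∅
  b4: def={k,t} ue=∅

Liveness:
  b0 li=∅ lo={f,t}
  b1 li={f} lo=∅
  b2 li={t} lo={t}
  b3 li={t} lo={t}
  b4 li=∅ lo={t}

Conflict graph:
  f↔{q,t}
  k↔{t}
  q↔{f,t}
  s↔{t}
  t↔{f,k,q,s}

N(s) = ["t"]

Answer: ["t"]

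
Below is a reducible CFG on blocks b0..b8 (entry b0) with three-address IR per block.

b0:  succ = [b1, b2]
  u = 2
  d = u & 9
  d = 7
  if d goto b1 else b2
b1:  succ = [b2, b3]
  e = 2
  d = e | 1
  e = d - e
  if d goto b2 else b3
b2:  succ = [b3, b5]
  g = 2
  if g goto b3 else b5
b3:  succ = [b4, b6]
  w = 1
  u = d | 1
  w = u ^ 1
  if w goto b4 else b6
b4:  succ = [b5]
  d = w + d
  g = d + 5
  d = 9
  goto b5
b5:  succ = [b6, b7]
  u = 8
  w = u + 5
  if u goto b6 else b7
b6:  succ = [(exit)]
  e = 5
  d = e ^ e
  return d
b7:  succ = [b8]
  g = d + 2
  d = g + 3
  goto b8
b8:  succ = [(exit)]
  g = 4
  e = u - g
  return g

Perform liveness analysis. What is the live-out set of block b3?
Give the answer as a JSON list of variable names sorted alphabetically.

Per-block:
  b0: {d,u} / ∅
  b1: {d,e} / ∅
  b2: {g} / ∅
  b3: {u,w} / {d}
  b4: {d,g} / {d,w}
  b5: {u,w} / ∅
  b6: {d,e} / ∅
  b7: {d,g} / {d}
  b8: {e,g} / {u}

Liveness:
  b0: in=∅ out={d}
  b1: in=∅ out={d}
  b2: in={d} out={d}
  b3: in={d} out={d,w}
  b4: in={d,w} out={d}
  b5: in={d} out={d,u}
  b6: in=∅ out=∅
  b7: in={d,u} out={u}
  b8: in={u} out=∅

live-out(b3) = ["d", "w"]

Answer: ["d", "w"]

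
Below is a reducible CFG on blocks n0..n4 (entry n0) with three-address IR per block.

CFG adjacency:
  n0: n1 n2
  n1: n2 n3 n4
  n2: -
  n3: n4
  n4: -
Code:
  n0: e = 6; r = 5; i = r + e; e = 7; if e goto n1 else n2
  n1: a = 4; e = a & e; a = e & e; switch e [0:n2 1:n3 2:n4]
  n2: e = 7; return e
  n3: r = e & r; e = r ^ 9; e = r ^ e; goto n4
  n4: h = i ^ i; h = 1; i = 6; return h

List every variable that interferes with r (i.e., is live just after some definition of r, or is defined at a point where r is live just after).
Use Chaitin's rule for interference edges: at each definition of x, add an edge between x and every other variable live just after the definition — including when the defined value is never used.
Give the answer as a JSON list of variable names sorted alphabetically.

Answer: ["a", "e", "i"]

Analysis:
Block summaries:
  n0: {e,i,r} / ∅
  n1: {a,e} / {e}
  n2: {e} / ∅
  n3: {e,r} / {e,r}
  n4: {h,i} / {i}

Backward fixpoint:
  n0 li=∅ lo={e,i,r}
  n1 li={e,i,r} lo={e,i,r}
  n2 li=∅ lo=∅
  n3 li={e,i,r} lo={i}
  n4 li={i} lo=∅

Interfere edges:
  a↔{e,i,r}
  e↔{a,i,r}
  h↔{i}
  i↔{a,e,h,r}
  r↔{a,e,i}

N(r) = ["a", "e", "i"]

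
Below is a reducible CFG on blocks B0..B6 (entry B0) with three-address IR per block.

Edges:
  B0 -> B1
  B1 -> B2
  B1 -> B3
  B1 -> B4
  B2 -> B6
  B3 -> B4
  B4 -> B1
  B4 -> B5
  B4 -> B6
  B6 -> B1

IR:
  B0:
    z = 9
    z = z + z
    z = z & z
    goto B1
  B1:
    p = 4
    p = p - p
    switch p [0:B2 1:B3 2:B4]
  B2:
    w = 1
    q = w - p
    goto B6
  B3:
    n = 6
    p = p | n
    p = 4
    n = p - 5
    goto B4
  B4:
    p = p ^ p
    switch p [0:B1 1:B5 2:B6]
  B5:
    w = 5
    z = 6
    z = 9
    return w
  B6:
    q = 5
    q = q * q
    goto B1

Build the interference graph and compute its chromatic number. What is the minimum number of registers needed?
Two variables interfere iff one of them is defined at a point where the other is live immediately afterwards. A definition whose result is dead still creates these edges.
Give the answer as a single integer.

def/use:
  B0: def={z} ue=∅
  B1: def={p} ue=∅
  B2: def={q,w} ue={p}
  B3: def={n,p} ue={p}
  B4: def={p} ue={p}
  B5: def={w,z} ue=∅
  B6: def={q} ue=∅

Live sets:
  B0: in=∅ out=∅
  B1: in=∅ out={p}
  B2: in={p} out=∅
  B3: in={p} out={p}
  B4: in={p} out=∅
  B5: in=∅ out=∅
  B6: in=∅ out=∅

Interfere edges:
  n↔{p}
  p↔{n,w}
  q↔∅
  w↔{p,z}
  z↔{w}

Registers:
  lower bound: {n,p} mutually conflict ⇒ χ ≥ 2
  assign n→R1 p→R0 q→R0 w→R1 z→R0 — no edge inside a register ⇒ χ ≤ 2
  χ = 2

Answer: 2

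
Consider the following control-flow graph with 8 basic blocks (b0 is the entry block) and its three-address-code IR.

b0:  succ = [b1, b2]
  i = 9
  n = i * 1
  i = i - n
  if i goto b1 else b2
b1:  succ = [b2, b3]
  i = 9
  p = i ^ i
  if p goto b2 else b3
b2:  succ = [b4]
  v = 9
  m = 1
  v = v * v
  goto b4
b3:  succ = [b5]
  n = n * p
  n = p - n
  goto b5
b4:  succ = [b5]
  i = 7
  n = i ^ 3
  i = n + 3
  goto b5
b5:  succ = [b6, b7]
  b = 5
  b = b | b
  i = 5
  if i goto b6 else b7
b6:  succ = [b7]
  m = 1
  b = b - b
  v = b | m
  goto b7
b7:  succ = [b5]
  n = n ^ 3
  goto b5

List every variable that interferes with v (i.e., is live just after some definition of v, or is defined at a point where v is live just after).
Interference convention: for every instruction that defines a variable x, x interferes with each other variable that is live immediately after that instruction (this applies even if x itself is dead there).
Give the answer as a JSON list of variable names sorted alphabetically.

def/use:
  b0 def {i,n} use ∅
  b1 def {i,p} use ∅
  b2 def {m,v} use ∅
  b3 def {n} use {n,p}
  b4 def {i,n} use ∅
  b5 def {b,i} use ∅
  b6 def {b,m,v} use {b}
  b7 def {n} use {n}

Backward fixpoint:
  b0 li=∅ lo={n}
  b1 li={n} lo={n,p}
  b2 li=∅ lo=∅
  b3 li={n,p} lo={n}
  b4 li=∅ lo={n}
  b5 li={n} lo={b,n}
  b6 li={b,n} lo={n}
  b7 li={n} lo={n}

Conflict graph:
  b — {i,m,n}
  i — {b,n}
  m — {b,n,v}
  n — {b,i,m,p,v}
  p — {n}
  v — {m,n}

N(v) = ["m", "n"]

Answer: ["m", "n"]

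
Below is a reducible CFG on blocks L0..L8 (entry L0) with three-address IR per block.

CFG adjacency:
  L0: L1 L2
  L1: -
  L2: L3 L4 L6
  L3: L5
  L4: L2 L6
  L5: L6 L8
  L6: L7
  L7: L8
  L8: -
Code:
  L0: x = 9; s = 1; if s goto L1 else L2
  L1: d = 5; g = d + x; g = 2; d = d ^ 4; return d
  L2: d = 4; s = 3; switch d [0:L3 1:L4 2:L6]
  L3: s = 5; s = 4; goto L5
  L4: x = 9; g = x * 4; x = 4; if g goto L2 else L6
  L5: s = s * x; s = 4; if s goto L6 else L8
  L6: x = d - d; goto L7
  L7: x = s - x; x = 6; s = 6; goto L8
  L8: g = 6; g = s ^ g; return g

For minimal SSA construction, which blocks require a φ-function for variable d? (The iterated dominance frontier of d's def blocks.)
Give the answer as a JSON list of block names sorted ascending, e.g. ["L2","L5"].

idom tree: L1←L0 L2←L0 L3←L2 L4←L2 L5←L3 L6←L2 L7←L6 L8←L2
Join-block Dom:
  L2: preds {L0,L4}: {L0} ∩ {L0,L2,L4} = {L0}; idom=L0
  L6: preds {L2,L4,L5}: {L0,L2} ∩ {L0,L2,L4} ∩ {L0,L2,L3,L5} = {L0,L2}; idom=L2
  L8: preds {L5,L7}: {L0,L2,L3,L5} ∩ {L0,L2,L6,L7} = {L0,L2}; idom=L2

DF derivation:
  L2←L0: walk · to L0
  L2←L4: walk L4→L2 to L0
  L6←L2: walk · to L2
  L6←L4: walk L4 to L2
  L6←L5: walk L5→L3 to L2
  L8←L5: walk L5→L3 to L2
  L8←L7: walk L7→L6 to L2
  L0 → ∅
  L1 → ∅
  L2 → {L2}
  L3 → {L6,L8}
  L4 → {L2,L6}
  L5 → {L6,L8}
  L6 → {L8}
  L7 → {L8}
  L8 → ∅

φ for d: defs {L1,L2}
  DF⁺ = {L2}

Answer: ["L2"]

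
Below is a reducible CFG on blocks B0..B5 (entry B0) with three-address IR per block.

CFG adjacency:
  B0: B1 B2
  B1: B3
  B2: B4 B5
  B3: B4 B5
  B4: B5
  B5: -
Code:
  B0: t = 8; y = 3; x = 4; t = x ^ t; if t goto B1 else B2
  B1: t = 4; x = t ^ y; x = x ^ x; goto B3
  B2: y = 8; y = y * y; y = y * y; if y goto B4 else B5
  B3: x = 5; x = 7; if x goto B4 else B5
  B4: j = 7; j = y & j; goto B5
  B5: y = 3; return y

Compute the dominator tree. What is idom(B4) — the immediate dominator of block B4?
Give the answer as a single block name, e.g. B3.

idom tree: B1←B0 B2←B0 B3←B1 B4←B0 B5←B0
Dom at joins:
  B4: preds {B2,B3}: {B0,B2} ∩ {B0,B1,B3} = {B0}; idom=B0
  B5: preds {B2,B3,B4}: {B0,B2} ∩ {B0,B1,B3} ∩ {B0,B4} = {B0}; idom=B0

idom(B4) = B0

Answer: B0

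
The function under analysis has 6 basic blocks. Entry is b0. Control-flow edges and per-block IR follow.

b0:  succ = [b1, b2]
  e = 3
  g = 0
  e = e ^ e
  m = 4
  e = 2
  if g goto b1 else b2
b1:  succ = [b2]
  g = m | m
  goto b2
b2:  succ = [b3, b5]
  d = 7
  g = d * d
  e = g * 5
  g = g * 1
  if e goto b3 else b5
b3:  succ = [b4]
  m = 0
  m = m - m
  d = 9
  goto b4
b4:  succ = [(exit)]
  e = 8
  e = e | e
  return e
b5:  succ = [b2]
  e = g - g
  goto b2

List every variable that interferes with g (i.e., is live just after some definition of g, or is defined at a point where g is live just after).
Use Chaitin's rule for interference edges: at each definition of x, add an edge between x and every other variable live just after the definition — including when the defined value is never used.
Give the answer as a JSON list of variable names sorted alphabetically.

Answer: ["e", "m"]

Analysis:
def/use:
  b0: {e,g,m} / ∅
  b1: {g} / {m}
  b2: {d,e,g} / ∅
  b3: {d,m} / ∅
  b4: {e} / ∅
  b5: {e} / {g}

Liveness:
  b0 li=∅ lo={m}
  b1 li={m} lo=∅
  b2 li=∅ lo={g}
  b3 li=∅ lo=∅
  b4 li=∅ lo=∅
  b5 li={g} lo=∅

Interference:
  d↔∅
  e↔{g,m}
  g↔{e,m}
  m↔{e,g}

N(g) = ["e", "m"]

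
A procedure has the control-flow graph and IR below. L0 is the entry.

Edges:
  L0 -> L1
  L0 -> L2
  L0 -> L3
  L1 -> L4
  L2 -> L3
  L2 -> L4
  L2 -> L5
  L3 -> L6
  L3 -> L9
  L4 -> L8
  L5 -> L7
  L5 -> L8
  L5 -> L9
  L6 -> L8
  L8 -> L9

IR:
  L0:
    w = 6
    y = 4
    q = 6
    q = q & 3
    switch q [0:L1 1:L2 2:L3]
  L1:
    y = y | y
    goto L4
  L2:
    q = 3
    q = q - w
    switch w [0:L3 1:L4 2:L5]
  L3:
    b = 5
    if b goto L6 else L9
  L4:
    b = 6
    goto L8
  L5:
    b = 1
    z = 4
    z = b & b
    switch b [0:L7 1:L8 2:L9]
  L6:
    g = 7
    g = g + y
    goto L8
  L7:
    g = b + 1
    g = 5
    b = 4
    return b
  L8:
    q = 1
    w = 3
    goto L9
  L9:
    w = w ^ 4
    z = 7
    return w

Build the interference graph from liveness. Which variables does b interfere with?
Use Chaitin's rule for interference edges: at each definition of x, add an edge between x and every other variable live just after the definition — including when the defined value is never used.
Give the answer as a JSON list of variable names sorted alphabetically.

Answer: ["w", "y", "z"]

Derivation:
def/use:
  L0: {q,w,y} / ∅
  L1: {y} / {y}
  L2: {q} / {w}
  L3: {b} / ∅
  L4: {b} / ∅
  L5: {b,z} / ∅
  L6: {g} / {y}
  L7: {b,g} / {b}
  L8: {q,w} / ∅
  L9: {w,z} / {w}

Live sets:
  live L0: ∅→{w,y}
  live L1: {y}→∅
  live L2: {w,y}→{w,y}
  live L3: {w,y}→{w,y}
  live L4: ∅→∅
  live L5: {w}→{b,w}
  live L6: {y}→∅
  live L7: {b}→∅
  live L8: ∅→{w}
  live L9: {w}→∅

Conflict graph:
  b: {w,y,z}
  g: {y}
  q: {w,y}
  w: {b,q,y,z}
  y: {b,g,q,w}
  z: {b,w}

N(b) = ["w", "y", "z"]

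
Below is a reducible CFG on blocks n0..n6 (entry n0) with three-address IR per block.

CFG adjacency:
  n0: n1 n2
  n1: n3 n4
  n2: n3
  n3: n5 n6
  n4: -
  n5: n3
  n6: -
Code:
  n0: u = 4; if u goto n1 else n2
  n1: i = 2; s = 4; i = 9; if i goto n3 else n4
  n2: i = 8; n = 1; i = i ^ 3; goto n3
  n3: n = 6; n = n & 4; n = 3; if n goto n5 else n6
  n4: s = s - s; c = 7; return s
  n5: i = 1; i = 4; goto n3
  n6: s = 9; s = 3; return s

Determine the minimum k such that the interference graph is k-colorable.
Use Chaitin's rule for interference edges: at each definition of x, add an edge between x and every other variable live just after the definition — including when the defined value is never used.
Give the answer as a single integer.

Block summaries:
  n0: {u} / ∅
  n1: {i,s} / ∅
  n2: {i,n} / ∅
  n3: {n} / ∅
  n4: {c,s} / {s}
  n5: {i} / ∅
  n6: {s} / ∅

Live sets:
  n0: in=∅ out=∅
  n1: in=∅ out={s}
  n2: in=∅ out=∅
  n3: in=∅ out=∅
  n4: in={s} out=∅
  n5: in=∅ out=∅
  n6: in=∅ out=∅

Interference:
  c↔{s}
  i↔{n,s}
  n↔{i}
  s↔{c,i}
  u↔∅

Chromatic number:
  {c,s} pairwise interfere (2-clique) ⇒ χ ≥ 2
  assign c→r0 i→r0 n→r1 s→r1 u→r0 — no edge inside a register ⇒ χ ≤ 2
  χ = 2

Answer: 2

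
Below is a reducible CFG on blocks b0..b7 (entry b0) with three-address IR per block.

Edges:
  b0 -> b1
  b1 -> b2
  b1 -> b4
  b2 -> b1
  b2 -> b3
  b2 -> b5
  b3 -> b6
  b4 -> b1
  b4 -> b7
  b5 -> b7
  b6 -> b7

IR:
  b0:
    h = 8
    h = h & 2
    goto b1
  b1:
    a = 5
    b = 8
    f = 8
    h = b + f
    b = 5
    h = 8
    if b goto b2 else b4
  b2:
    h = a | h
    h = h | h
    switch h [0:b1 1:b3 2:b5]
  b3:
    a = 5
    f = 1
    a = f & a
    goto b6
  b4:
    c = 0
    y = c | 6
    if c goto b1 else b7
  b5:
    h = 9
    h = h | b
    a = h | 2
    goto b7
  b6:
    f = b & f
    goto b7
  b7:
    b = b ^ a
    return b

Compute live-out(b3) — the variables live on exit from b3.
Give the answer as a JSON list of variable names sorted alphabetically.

Answer: ["a", "b", "f"]

Derivation:
Block summaries:
  b0: {h} / ∅
  b1: {a,b,f,h} / ∅
  b2: {h} / {a,h}
  b3: {a,f} / ∅
  b4: {c,y} / ∅
  b5: {a,h} / {b}
  b6: {f} / {b,f}
  b7: {b} / {a,b}

Live sets:
  live b0: ∅→∅
  live b1: ∅→{a,b,h}
  live b2: {a,b,h}→{b}
  live b3: {b}→{a,b,f}
  live b4: {a,b}→{a,b}
  live b5: {b}→{a,b}
  live b6: {a,b,f}→{a,b}
  live b7: {a,b}→∅

live-out(b3) = ["a", "b", "f"]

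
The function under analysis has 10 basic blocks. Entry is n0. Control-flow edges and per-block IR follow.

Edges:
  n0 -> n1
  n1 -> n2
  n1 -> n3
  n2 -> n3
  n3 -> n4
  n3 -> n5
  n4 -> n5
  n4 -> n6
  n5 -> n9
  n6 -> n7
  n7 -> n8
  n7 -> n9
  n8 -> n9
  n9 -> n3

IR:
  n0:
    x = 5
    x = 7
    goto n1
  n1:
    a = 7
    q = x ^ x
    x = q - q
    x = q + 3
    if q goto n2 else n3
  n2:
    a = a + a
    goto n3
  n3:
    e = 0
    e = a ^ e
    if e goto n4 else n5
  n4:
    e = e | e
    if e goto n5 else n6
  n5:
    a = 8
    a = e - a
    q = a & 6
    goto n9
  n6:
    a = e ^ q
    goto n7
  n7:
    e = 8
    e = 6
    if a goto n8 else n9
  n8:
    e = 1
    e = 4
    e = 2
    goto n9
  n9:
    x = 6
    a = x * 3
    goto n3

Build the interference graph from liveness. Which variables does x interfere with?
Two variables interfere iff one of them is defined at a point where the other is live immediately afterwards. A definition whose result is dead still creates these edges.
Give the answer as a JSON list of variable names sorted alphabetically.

Per-block:
  n0: {x} / ∅
  n1: {a,q,x} / {x}
  n2: {a} / {a}
  n3: {e} / {a}
  n4: {e} / {e}
  n5: {a,q} / {e}
  n6: {a} / {e,q}
  n7: {e} / {a}
  n8: {e} / ∅
  n9: {a,x} / ∅

Backward fixpoint:
  n0: in=∅ out={x}
  n1: in={x} out={a,q}
  n2: in={a,q} out={a,q}
  n3: in={a,q} out={e,q}
  n4: in={e,q} out={e,q}
  n5: in={e} out={q}
  n6: in={e,q} out={a,q}
  n7: in={a,q} out={q}
  n8: in={q} out={q}
  n9: in={q} out={a,q}

Conflict graph:
  a: {e,q,x}
  e: {a,q}
  q: {a,e,x}
  x: {a,q}

N(x) = ["a", "q"]

Answer: ["a", "q"]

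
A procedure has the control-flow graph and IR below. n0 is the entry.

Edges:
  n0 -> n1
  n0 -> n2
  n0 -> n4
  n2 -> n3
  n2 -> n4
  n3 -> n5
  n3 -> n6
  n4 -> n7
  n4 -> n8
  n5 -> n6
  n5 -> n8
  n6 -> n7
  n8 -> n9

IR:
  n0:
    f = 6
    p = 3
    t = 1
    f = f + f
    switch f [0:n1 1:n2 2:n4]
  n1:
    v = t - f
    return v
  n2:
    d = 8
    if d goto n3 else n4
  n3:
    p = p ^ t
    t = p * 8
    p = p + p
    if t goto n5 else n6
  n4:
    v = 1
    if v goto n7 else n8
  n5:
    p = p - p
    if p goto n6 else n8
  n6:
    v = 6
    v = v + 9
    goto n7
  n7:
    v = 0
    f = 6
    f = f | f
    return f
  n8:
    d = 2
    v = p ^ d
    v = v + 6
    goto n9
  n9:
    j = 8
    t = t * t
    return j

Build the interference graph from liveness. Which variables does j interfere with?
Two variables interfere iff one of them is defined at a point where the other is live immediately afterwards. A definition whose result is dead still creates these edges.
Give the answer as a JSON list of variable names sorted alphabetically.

Answer: ["t"]

Working:
Block summaries:
  n0 def {f,p,t} use ∅
  n1 def {v} use {f,t}
  n2 def {d} use ∅
  n3 def {p,t} use {p,t}
  n4 def {v} use ∅
  n5 def {p} use {p}
  n6 def {v} use ∅
  n7 def {f,v} use ∅
  n8 def {d,v} use {p}
  n9 def {j,t} use {t}

Backward fixpoint:
  live n0: ∅→{f,p,t}
  live n1: {f,t}→∅
  live n2: {p,t}→{p,t}
  live n3: {p,t}→{p,t}
  live n4: {p,t}→{p,t}
  live n5: {p,t}→{p,t}
  live n6: ∅→∅
  live n7: ∅→∅
  live n8: {p,t}→{t}
  live n9: {t}→∅

Interference:
  d↔{p,t}
  f↔{p,t}
  j↔{t}
  p↔{d,f,t,v}
  t↔{d,f,j,p,v}
  v↔{p,t}

N(j) = ["t"]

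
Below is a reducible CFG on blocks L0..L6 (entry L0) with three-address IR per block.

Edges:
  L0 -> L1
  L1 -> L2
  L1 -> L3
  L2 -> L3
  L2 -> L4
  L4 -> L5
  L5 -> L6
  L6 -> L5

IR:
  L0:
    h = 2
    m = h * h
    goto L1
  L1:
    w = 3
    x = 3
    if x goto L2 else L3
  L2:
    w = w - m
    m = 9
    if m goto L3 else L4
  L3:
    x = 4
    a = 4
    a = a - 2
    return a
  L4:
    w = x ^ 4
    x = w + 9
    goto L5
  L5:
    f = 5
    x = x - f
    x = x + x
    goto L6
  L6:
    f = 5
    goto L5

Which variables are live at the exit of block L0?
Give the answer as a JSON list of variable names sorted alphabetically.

Block summaries:
  L0: def={h,m} ue=∅
  L1: def={w,x} ue=∅
  L2: def={m,w} ue={m,w}
  L3: def={a,x} ue=∅
  L4: def={w,x} ue={x}
  L5: def={f,x} ue={x}
  L6: def={f} ue=∅

Live sets:
  L0 li=∅ lo={m}
  L1 li={m} lo={m,w,x}
  L2 li={m,w,x} lo={x}
  L3 li=∅ lo=∅
  L4 li={x} lo={x}
  L5 li={x} lo={x}
  L6 li={x} lo={x}

live-out(L0) = ["m"]

Answer: ["m"]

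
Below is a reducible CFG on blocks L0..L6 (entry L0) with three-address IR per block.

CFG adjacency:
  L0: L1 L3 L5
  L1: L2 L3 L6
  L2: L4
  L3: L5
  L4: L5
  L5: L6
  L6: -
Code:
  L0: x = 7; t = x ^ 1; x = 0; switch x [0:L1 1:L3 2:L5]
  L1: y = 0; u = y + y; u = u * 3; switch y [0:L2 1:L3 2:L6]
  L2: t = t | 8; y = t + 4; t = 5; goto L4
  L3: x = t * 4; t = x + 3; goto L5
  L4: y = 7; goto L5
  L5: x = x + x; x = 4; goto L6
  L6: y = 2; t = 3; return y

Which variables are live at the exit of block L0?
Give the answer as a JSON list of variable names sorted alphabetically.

Answer: ["t", "x"]

Derivation:
Per-block:
  L0 def {t,x} use ∅
  L1 def {u,y} use ∅
  L2 def {t,y} use {t}
  L3 def {t,x} use {t}
  L4 def {y} use ∅
  L5 def {x} use {x}
  L6 def {t,y} use ∅

Backward fixpoint:
  L0 li=∅ lo={t,x}
  L1 li={t,x} lo={t,x}
  L2 li={t,x} lo={x}
  L3 li={t} lo={x}
  L4 li={x} lo={x}
  L5 li={x} lo=∅
  L6 li=∅ lo=∅

live-out(L0) = ["t", "x"]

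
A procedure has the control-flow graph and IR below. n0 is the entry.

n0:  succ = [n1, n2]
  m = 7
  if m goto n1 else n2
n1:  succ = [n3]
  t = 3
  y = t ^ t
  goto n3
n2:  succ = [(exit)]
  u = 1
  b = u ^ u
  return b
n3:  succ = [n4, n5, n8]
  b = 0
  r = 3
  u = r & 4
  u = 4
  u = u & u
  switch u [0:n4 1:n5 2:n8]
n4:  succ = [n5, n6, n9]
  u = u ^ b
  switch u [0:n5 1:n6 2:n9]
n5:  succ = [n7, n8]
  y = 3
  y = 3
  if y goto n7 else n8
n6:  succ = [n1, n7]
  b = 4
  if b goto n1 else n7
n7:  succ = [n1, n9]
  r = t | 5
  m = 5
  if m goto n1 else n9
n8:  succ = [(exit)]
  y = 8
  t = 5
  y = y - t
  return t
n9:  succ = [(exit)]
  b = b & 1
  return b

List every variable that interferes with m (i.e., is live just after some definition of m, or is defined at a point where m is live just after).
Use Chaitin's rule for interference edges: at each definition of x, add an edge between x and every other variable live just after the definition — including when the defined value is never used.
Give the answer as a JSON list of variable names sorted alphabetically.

Block summaries:
  n0: def={m} ue=∅
  n1: def={t,y} ue=∅
  n2: def={b,u} ue=∅
  n3: def={b,r,u} ue=∅
  n4: def={u} ue={b,u}
  n5: def={y} ue=∅
  n6: def={b} ue=∅
  n7: def={m,r} ue={t}
  n8: def={t,y} ue=∅
  n9: def={b} ue={b}

Live sets:
  live n0: ∅→∅
  live n1: ∅→{t}
  live n2: ∅→∅
  live n3: {t}→{b,t,u}
  live n4: {b,t,u}→{b,t}
  live n5: {b,t}→{b,t}
  live n6: {t}→{b,t}
  live n7: {b,t}→{b}
  live n8: ∅→∅
  live n9: {b}→∅

Interfere edges:
  b: {m,r,t,u,y}
  m: {b}
  r: {b,t}
  t: {b,r,u,y}
  u: {b,t}
  y: {b,t}

N(m) = ["b"]

Answer: ["b"]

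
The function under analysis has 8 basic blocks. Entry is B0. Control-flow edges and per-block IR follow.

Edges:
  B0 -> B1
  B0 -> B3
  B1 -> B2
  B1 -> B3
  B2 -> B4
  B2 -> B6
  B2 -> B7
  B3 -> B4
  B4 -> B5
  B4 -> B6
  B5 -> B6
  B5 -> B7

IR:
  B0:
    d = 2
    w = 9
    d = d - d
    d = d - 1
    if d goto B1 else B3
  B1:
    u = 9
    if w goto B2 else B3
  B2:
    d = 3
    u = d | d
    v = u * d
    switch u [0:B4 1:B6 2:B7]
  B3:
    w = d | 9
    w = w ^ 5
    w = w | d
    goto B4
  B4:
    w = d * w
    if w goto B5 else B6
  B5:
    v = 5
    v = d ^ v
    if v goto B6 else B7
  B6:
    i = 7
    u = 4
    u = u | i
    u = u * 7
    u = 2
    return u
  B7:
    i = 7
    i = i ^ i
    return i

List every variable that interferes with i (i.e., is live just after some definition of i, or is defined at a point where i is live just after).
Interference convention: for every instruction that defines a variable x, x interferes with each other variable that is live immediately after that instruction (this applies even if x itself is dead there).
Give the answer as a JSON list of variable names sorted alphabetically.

Answer: ["u"]

Working:
Per-block:
  B0: {d,w} / ∅
  B1: {u} / {w}
  B2: {d,u,v} / ∅
  B3: {w} / {d}
  B4: {w} / {d,w}
  B5: {v} / {d}
  B6: {i,u} / ∅
  B7: {i} / ∅

Liveness:
  live B0: ∅→{d,w}
  live B1: {d,w}→{d,w}
  live B2: {w}→{d,w}
  live B3: {d}→{d,w}
  live B4: {d,w}→{d}
  live B5: {d}→∅
  live B6: ∅→∅
  live B7: ∅→∅

Interference:
  d — {u,v,w}
  i — {u}
  u — {d,i,v,w}
  v — {d,u,w}
  w — {d,u,v}

N(i) = ["u"]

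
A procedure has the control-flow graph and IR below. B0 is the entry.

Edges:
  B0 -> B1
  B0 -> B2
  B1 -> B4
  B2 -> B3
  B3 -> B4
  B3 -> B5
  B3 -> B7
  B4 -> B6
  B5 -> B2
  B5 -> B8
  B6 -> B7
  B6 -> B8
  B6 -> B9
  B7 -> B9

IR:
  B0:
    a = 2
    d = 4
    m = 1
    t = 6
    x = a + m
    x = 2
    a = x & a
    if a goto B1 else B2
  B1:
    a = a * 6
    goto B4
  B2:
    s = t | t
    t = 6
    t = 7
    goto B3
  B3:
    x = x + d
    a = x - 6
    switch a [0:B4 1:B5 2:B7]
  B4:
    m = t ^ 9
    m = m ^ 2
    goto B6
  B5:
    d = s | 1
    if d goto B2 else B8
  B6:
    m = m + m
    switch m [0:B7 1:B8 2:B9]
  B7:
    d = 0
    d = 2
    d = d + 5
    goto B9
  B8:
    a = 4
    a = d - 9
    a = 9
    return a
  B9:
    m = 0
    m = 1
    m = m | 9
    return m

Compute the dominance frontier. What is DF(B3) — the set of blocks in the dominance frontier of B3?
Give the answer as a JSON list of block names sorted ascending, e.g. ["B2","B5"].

Answer: ["B2", "B4", "B7", "B8"]

Analysis:
idom tree: B1←B0 B2←B0 B3←B2 B4←B0 B5←B3 B6←B4 B7←B0 B8←B0 B9←B0
Join-block Dom:
  B2: preds {B0,B5}: {B0} ∩ {B0,B2,B3,B5} = {B0}; idom=B0
  B4: preds {B1,B3}: {B0,B1} ∩ {B0,B2,B3} = {B0}; idom=B0
  B7: preds {B3,B6}: {B0,B2,B3} ∩ {B0,B4,B6} = {B0}; idom=B0
  B8: preds {B5,B6}: {B0,B2,B3,B5} ∩ {B0,B4,B6} = {B0}; idom=B0
  B9: preds {B6,B7}: {B0,B4,B6} ∩ {B0,B7} = {B0}; idom=B0

DF derivation:
  B2←B0: walk · to B0
  B2←B5: walk B5→B3→B2 to B0
  B4←B1: walk B1 to B0
  B4←B3: walk B3→B2 to B0
  B7←B3: walk B3→B2 to B0
  B7←B6: walk B6→B4 to B0
  B8←B5: walk B5→B3→B2 to B0
  B8←B6: walk B6→B4 to B0
  B9←B6: walk B6→B4 to B0
  B9←B7: walk B7 to B0
  DF(B0)=∅
  DF(B1)={B4}
  DF(B2)={B2,B4,B7,B8}
  DF(B3)={B2,B4,B7,B8}
  DF(B4)={B7,B8,B9}
  DF(B5)={B2,B8}
  DF(B6)={B7,B8,B9}
  DF(B7)={B9}
  DF(B8)=∅
  DF(B9)=∅

DF(B3) = ["B2", "B4", "B7", "B8"]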